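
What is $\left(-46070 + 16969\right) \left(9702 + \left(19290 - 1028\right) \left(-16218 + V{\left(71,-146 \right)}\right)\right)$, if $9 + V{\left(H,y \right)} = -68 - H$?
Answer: $8697304995190$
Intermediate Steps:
$V{\left(H,y \right)} = -77 - H$ ($V{\left(H,y \right)} = -9 - \left(68 + H\right) = -77 - H$)
$\left(-46070 + 16969\right) \left(9702 + \left(19290 - 1028\right) \left(-16218 + V{\left(71,-146 \right)}\right)\right) = \left(-46070 + 16969\right) \left(9702 + \left(19290 - 1028\right) \left(-16218 - 148\right)\right) = - 29101 \left(9702 + 18262 \left(-16218 - 148\right)\right) = - 29101 \left(9702 + 18262 \left(-16366\right)\right) = - 29101 \left(9702 - 298875892\right) = \left(-29101\right) \left(-298866190\right) = 8697304995190$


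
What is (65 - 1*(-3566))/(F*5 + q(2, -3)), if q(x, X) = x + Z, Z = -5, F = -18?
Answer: -3631/93 ≈ -39.043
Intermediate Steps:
q(x, X) = -5 + x (q(x, X) = x - 5 = -5 + x)
(65 - 1*(-3566))/(F*5 + q(2, -3)) = (65 - 1*(-3566))/(-18*5 + (-5 + 2)) = (65 + 3566)/(-90 - 3) = 3631/(-93) = 3631*(-1/93) = -3631/93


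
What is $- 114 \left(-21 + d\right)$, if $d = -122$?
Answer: $16302$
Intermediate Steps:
$- 114 \left(-21 + d\right) = - 114 \left(-21 - 122\right) = \left(-114\right) \left(-143\right) = 16302$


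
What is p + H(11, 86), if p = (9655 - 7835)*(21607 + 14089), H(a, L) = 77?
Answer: 64966797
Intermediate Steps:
p = 64966720 (p = 1820*35696 = 64966720)
p + H(11, 86) = 64966720 + 77 = 64966797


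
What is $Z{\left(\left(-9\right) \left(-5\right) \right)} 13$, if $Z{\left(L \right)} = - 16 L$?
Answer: $-9360$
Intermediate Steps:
$Z{\left(\left(-9\right) \left(-5\right) \right)} 13 = - 16 \left(\left(-9\right) \left(-5\right)\right) 13 = \left(-16\right) 45 \cdot 13 = \left(-720\right) 13 = -9360$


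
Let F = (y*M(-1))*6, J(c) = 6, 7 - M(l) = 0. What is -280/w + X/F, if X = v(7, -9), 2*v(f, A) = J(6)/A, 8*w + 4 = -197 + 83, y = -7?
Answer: 987899/52038 ≈ 18.984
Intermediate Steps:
M(l) = 7 (M(l) = 7 - 1*0 = 7 + 0 = 7)
w = -59/4 (w = -1/2 + (-197 + 83)/8 = -1/2 + (1/8)*(-114) = -1/2 - 57/4 = -59/4 ≈ -14.750)
F = -294 (F = -7*7*6 = -49*6 = -294)
v(f, A) = 3/A (v(f, A) = (6/A)/2 = 3/A)
X = -1/3 (X = 3/(-9) = 3*(-1/9) = -1/3 ≈ -0.33333)
-280/w + X/F = -280/(-59/4) - 1/3/(-294) = -280*(-4/59) - 1/3*(-1/294) = 1120/59 + 1/882 = 987899/52038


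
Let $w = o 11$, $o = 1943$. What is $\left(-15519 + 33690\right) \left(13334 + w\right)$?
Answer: $630660897$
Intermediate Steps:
$w = 21373$ ($w = 1943 \cdot 11 = 21373$)
$\left(-15519 + 33690\right) \left(13334 + w\right) = \left(-15519 + 33690\right) \left(13334 + 21373\right) = 18171 \cdot 34707 = 630660897$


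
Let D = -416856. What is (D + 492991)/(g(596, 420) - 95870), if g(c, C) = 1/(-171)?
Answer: -13019085/16393771 ≈ -0.79415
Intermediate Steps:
g(c, C) = -1/171
(D + 492991)/(g(596, 420) - 95870) = (-416856 + 492991)/(-1/171 - 95870) = 76135/(-16393771/171) = 76135*(-171/16393771) = -13019085/16393771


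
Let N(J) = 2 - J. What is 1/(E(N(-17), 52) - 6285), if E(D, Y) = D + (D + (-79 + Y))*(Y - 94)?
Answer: -1/5930 ≈ -0.00016863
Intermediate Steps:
E(D, Y) = D + (-94 + Y)*(-79 + D + Y) (E(D, Y) = D + (-79 + D + Y)*(-94 + Y) = D + (-94 + Y)*(-79 + D + Y))
1/(E(N(-17), 52) - 6285) = 1/((7426 + 52**2 - 173*52 - 93*(2 - 1*(-17)) + (2 - 1*(-17))*52) - 6285) = 1/((7426 + 2704 - 8996 - 93*(2 + 17) + (2 + 17)*52) - 6285) = 1/((7426 + 2704 - 8996 - 93*19 + 19*52) - 6285) = 1/((7426 + 2704 - 8996 - 1767 + 988) - 6285) = 1/(355 - 6285) = 1/(-5930) = -1/5930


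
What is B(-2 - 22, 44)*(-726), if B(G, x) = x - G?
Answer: -49368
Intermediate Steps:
B(-2 - 22, 44)*(-726) = (44 - (-2 - 22))*(-726) = (44 - 1*(-24))*(-726) = (44 + 24)*(-726) = 68*(-726) = -49368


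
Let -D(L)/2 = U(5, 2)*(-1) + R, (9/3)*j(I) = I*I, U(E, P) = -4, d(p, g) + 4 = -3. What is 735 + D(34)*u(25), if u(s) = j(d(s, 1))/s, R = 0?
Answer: 54733/75 ≈ 729.77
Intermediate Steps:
d(p, g) = -7 (d(p, g) = -4 - 3 = -7)
j(I) = I²/3 (j(I) = (I*I)/3 = I²/3)
D(L) = -8 (D(L) = -2*(-4*(-1) + 0) = -2*(4 + 0) = -2*4 = -8)
u(s) = 49/(3*s) (u(s) = ((⅓)*(-7)²)/s = ((⅓)*49)/s = 49/(3*s))
735 + D(34)*u(25) = 735 - 392/(3*25) = 735 - 8*49/75 = 735 - 392/75 = 54733/75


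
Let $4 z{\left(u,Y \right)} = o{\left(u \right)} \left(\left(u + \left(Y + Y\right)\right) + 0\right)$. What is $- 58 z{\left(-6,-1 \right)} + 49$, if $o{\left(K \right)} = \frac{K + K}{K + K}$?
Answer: $165$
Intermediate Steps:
$o{\left(K \right)} = 1$ ($o{\left(K \right)} = \frac{2 K}{2 K} = 2 K \frac{1}{2 K} = 1$)
$z{\left(u,Y \right)} = \frac{Y}{2} + \frac{u}{4}$ ($z{\left(u,Y \right)} = \frac{1 \left(\left(u + \left(Y + Y\right)\right) + 0\right)}{4} = \frac{1 \left(\left(u + 2 Y\right) + 0\right)}{4} = \frac{1 \left(u + 2 Y\right)}{4} = \frac{u + 2 Y}{4} = \frac{Y}{2} + \frac{u}{4}$)
$- 58 z{\left(-6,-1 \right)} + 49 = - 58 \left(\frac{1}{2} \left(-1\right) + \frac{1}{4} \left(-6\right)\right) + 49 = - 58 \left(- \frac{1}{2} - \frac{3}{2}\right) + 49 = \left(-58\right) \left(-2\right) + 49 = 116 + 49 = 165$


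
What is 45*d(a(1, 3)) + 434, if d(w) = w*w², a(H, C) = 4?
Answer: 3314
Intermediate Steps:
d(w) = w³
45*d(a(1, 3)) + 434 = 45*4³ + 434 = 45*64 + 434 = 2880 + 434 = 3314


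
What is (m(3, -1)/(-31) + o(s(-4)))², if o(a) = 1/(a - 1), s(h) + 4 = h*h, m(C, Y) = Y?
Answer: 1764/116281 ≈ 0.015170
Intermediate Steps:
s(h) = -4 + h² (s(h) = -4 + h*h = -4 + h²)
o(a) = 1/(-1 + a)
(m(3, -1)/(-31) + o(s(-4)))² = (-1/(-31) + 1/(-1 + (-4 + (-4)²)))² = (-1*(-1/31) + 1/(-1 + (-4 + 16)))² = (1/31 + 1/(-1 + 12))² = (1/31 + 1/11)² = (42/341)² = 1764/116281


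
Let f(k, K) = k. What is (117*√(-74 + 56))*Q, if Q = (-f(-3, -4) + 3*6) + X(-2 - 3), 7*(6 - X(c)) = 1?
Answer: 65988*I*√2/7 ≈ 13332.0*I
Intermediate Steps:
X(c) = 41/7 (X(c) = 6 - ⅐*1 = 6 - ⅐ = 41/7)
Q = 188/7 (Q = (-1*(-3) + 3*6) + 41/7 = (3 + 18) + 41/7 = 21 + 41/7 = 188/7 ≈ 26.857)
(117*√(-74 + 56))*Q = (117*√(-74 + 56))*(188/7) = (117*√(-18))*(188/7) = (117*(3*I*√2))*(188/7) = (351*I*√2)*(188/7) = 65988*I*√2/7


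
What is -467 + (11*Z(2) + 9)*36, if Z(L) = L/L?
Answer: 253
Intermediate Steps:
Z(L) = 1
-467 + (11*Z(2) + 9)*36 = -467 + (11*1 + 9)*36 = -467 + (11 + 9)*36 = -467 + 20*36 = -467 + 720 = 253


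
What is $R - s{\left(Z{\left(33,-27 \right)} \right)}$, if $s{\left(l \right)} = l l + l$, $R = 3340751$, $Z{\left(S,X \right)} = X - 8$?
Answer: $3339561$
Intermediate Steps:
$Z{\left(S,X \right)} = -8 + X$
$s{\left(l \right)} = l + l^{2}$ ($s{\left(l \right)} = l^{2} + l = l + l^{2}$)
$R - s{\left(Z{\left(33,-27 \right)} \right)} = 3340751 - \left(-8 - 27\right) \left(1 - 35\right) = 3340751 - - 35 \left(1 - 35\right) = 3340751 - \left(-35\right) \left(-34\right) = 3340751 - 1190 = 3339561$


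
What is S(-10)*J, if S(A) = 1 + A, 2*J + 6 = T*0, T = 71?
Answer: 27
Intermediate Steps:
J = -3 (J = -3 + (71*0)/2 = -3 + (½)*0 = -3 + 0 = -3)
S(-10)*J = (1 - 10)*(-3) = -9*(-3) = 27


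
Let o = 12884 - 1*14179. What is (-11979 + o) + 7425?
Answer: -5849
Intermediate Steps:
o = -1295 (o = 12884 - 14179 = -1295)
(-11979 + o) + 7425 = (-11979 - 1295) + 7425 = -13274 + 7425 = -5849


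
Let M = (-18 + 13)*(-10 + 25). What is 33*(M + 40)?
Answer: -1155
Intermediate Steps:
M = -75 (M = -5*15 = -75)
33*(M + 40) = 33*(-75 + 40) = 33*(-35) = -1155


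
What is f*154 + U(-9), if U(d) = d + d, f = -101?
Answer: -15572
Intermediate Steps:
U(d) = 2*d
f*154 + U(-9) = -101*154 + 2*(-9) = -15554 - 18 = -15572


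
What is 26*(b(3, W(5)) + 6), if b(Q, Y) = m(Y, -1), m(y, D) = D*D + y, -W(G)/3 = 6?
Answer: -286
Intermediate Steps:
W(G) = -18 (W(G) = -3*6 = -18)
m(y, D) = y + D² (m(y, D) = D² + y = y + D²)
b(Q, Y) = 1 + Y (b(Q, Y) = Y + (-1)² = Y + 1 = 1 + Y)
26*(b(3, W(5)) + 6) = 26*((1 - 18) + 6) = 26*(-17 + 6) = 26*(-11) = -286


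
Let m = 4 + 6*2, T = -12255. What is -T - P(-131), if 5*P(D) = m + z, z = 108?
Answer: 61151/5 ≈ 12230.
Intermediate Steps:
m = 16 (m = 4 + 12 = 16)
P(D) = 124/5 (P(D) = (16 + 108)/5 = (1/5)*124 = 124/5)
-T - P(-131) = -1*(-12255) - 1*124/5 = 12255 - 124/5 = 61151/5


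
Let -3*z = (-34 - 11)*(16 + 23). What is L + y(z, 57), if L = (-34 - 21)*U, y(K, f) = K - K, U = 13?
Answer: -715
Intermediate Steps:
z = 585 (z = -(-34 - 11)*(16 + 23)/3 = -(-15)*39 = -⅓*(-1755) = 585)
y(K, f) = 0
L = -715 (L = (-34 - 21)*13 = -55*13 = -715)
L + y(z, 57) = -715 + 0 = -715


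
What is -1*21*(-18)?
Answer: 378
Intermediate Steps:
-1*21*(-18) = -21*(-18) = 378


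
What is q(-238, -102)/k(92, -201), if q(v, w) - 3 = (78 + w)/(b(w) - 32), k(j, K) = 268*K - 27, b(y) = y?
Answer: -71/1203655 ≈ -5.8987e-5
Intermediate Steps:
k(j, K) = -27 + 268*K
q(v, w) = 3 + (78 + w)/(-32 + w) (q(v, w) = 3 + (78 + w)/(w - 32) = 3 + (78 + w)/(-32 + w))
q(-238, -102)/k(92, -201) = (2*(-9 + 2*(-102))/(-32 - 102))/(-27 + 268*(-201)) = (2*(-9 - 204)/(-134))/(-27 - 53868) = (2*(-1/134)*(-213))/(-53895) = (213/67)*(-1/53895) = -71/1203655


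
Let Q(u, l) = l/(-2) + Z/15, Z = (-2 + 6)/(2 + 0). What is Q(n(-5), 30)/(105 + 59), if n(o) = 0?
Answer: -223/2460 ≈ -0.090650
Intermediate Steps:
Z = 2 (Z = 4/2 = 4*(1/2) = 2)
Q(u, l) = 2/15 - l/2 (Q(u, l) = l/(-2) + 2/15 = l*(-1/2) + 2*(1/15) = -l/2 + 2/15 = 2/15 - l/2)
Q(n(-5), 30)/(105 + 59) = (2/15 - 1/2*30)/(105 + 59) = (2/15 - 15)/164 = -223/15*1/164 = -223/2460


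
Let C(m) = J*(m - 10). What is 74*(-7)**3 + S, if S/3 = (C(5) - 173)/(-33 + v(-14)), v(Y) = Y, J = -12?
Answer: -1192615/47 ≈ -25375.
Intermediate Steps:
C(m) = 120 - 12*m (C(m) = -12*(m - 10) = -12*(-10 + m) = 120 - 12*m)
S = 339/47 (S = 3*(((120 - 12*5) - 173)/(-33 - 14)) = 3*(((120 - 60) - 173)/(-47)) = 3*((60 - 173)*(-1/47)) = 3*(-113*(-1/47)) = 3*(113/47) = 339/47 ≈ 7.2128)
74*(-7)**3 + S = 74*(-7)**3 + 339/47 = 74*(-343) + 339/47 = -25382 + 339/47 = -1192615/47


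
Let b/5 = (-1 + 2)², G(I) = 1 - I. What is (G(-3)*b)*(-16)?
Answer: -320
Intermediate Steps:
b = 5 (b = 5*(-1 + 2)² = 5*1² = 5*1 = 5)
(G(-3)*b)*(-16) = ((1 - 1*(-3))*5)*(-16) = ((1 + 3)*5)*(-16) = (4*5)*(-16) = 20*(-16) = -320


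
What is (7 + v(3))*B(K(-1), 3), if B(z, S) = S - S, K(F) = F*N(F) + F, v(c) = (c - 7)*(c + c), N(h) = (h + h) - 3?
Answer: 0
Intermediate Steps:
N(h) = -3 + 2*h (N(h) = 2*h - 3 = -3 + 2*h)
v(c) = 2*c*(-7 + c) (v(c) = (-7 + c)*(2*c) = 2*c*(-7 + c))
K(F) = F + F*(-3 + 2*F) (K(F) = F*(-3 + 2*F) + F = F + F*(-3 + 2*F))
B(z, S) = 0
(7 + v(3))*B(K(-1), 3) = (7 + 2*3*(-7 + 3))*0 = (7 + 2*3*(-4))*0 = (7 - 24)*0 = -17*0 = 0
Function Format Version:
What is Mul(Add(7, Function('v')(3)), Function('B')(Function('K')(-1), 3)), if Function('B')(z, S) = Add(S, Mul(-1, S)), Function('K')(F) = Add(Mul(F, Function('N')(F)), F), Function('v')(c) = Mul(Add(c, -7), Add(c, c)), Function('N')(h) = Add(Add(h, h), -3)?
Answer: 0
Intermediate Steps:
Function('N')(h) = Add(-3, Mul(2, h)) (Function('N')(h) = Add(Mul(2, h), -3) = Add(-3, Mul(2, h)))
Function('v')(c) = Mul(2, c, Add(-7, c)) (Function('v')(c) = Mul(Add(-7, c), Mul(2, c)) = Mul(2, c, Add(-7, c)))
Function('K')(F) = Add(F, Mul(F, Add(-3, Mul(2, F)))) (Function('K')(F) = Add(Mul(F, Add(-3, Mul(2, F))), F) = Add(F, Mul(F, Add(-3, Mul(2, F)))))
Function('B')(z, S) = 0
Mul(Add(7, Function('v')(3)), Function('B')(Function('K')(-1), 3)) = Mul(Add(7, Mul(2, 3, Add(-7, 3))), 0) = Mul(Add(7, Mul(2, 3, -4)), 0) = Mul(Add(7, -24), 0) = Mul(-17, 0) = 0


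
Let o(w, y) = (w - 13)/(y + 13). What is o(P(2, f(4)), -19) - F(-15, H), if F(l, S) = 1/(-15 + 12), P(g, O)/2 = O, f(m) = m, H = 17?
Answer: 7/6 ≈ 1.1667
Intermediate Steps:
P(g, O) = 2*O
o(w, y) = (-13 + w)/(13 + y)
F(l, S) = -⅓ (F(l, S) = 1/(-3) = -⅓)
o(P(2, f(4)), -19) - F(-15, H) = (-13 + 2*4)/(13 - 19) - 1*(-⅓) = (-13 + 8)/(-6) + ⅓ = -⅙*(-5) + ⅓ = ⅚ + ⅓ = 7/6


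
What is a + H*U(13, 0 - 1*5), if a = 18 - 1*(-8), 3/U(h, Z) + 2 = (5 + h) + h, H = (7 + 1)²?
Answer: 946/29 ≈ 32.621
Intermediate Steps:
H = 64 (H = 8² = 64)
U(h, Z) = 3/(3 + 2*h) (U(h, Z) = 3/(-2 + ((5 + h) + h)) = 3/(-2 + (5 + 2*h)) = 3/(3 + 2*h))
a = 26 (a = 18 + 8 = 26)
a + H*U(13, 0 - 1*5) = 26 + 64*(3/(3 + 2*13)) = 26 + 64*(3/(3 + 26)) = 26 + 64*(3/29) = 26 + 192/29 = 946/29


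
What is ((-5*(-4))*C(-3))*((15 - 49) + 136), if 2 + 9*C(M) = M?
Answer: -3400/3 ≈ -1133.3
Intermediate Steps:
C(M) = -2/9 + M/9
((-5*(-4))*C(-3))*((15 - 49) + 136) = ((-5*(-4))*(-2/9 + (⅑)*(-3)))*((15 - 49) + 136) = (20*(-2/9 - ⅓))*(-34 + 136) = (20*(-5/9))*102 = -100/9*102 = -3400/3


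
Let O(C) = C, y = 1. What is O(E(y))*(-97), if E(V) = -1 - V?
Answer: 194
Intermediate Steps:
O(E(y))*(-97) = (-1 - 1*1)*(-97) = (-1 - 1)*(-97) = -2*(-97) = 194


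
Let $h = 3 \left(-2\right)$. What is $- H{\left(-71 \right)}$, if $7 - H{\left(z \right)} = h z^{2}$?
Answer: $-30253$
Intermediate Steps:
$h = -6$
$H{\left(z \right)} = 7 + 6 z^{2}$ ($H{\left(z \right)} = 7 - - 6 z^{2} = 7 + 6 z^{2}$)
$- H{\left(-71 \right)} = - (7 + 6 \left(-71\right)^{2}) = - (7 + 6 \cdot 5041) = - (7 + 30246) = \left(-1\right) 30253 = -30253$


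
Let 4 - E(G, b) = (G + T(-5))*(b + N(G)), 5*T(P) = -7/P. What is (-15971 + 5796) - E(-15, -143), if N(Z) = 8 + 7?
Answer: -207371/25 ≈ -8294.8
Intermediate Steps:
N(Z) = 15
T(P) = -7/(5*P) (T(P) = (-7/P)/5 = -7/(5*P))
E(G, b) = 4 - (15 + b)*(7/25 + G) (E(G, b) = 4 - (G - 7/5/(-5))*(b + 15) = 4 - (G - 7/5*(-1/5))*(15 + b) = 4 - (G + 7/25)*(15 + b) = 4 - (7/25 + G)*(15 + b) = 4 - (15 + b)*(7/25 + G))
(-15971 + 5796) - E(-15, -143) = (-15971 + 5796) - (-1/5 - 15*(-15) - 7/25*(-143) - 1*(-15)*(-143)) = -10175 - (-1/5 + 225 + 1001/25 - 2145) = -10175 - 1*(-47004/25) = -10175 + 47004/25 = -207371/25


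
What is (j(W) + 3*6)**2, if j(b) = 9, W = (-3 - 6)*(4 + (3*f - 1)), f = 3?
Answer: 729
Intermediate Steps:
W = -108 (W = (-3 - 6)*(4 + (3*3 - 1)) = -9*(4 + (9 - 1)) = -9*(4 + 8) = -9*12 = -108)
(j(W) + 3*6)**2 = (9 + 3*6)**2 = (9 + 18)**2 = 27**2 = 729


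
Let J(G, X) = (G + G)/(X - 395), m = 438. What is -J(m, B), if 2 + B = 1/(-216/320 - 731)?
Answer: 8545964/3873013 ≈ 2.2065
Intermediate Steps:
B = -58574/29267 (B = -2 + 1/(-216/320 - 731) = -2 + 1/(-216*1/320 - 731) = -2 + 1/(-27/40 - 731) = -2 + 1/(-29267/40) = -2 - 40/29267 = -58574/29267 ≈ -2.0014)
J(G, X) = 2*G/(-395 + X) (J(G, X) = (2*G)/(-395 + X) = 2*G/(-395 + X))
-J(m, B) = -2*438/(-395 - 58574/29267) = -2*438/(-11619039/29267) = -2*438*(-29267)/11619039 = -1*(-8545964/3873013) = 8545964/3873013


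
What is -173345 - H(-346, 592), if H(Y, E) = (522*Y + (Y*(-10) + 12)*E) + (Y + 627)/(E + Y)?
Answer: -503846903/246 ≈ -2.0482e+6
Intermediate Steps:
H(Y, E) = 522*Y + E*(12 - 10*Y) + (627 + Y)/(E + Y) (H(Y, E) = (522*Y + (-10*Y + 12)*E) + (627 + Y)/(E + Y) = (522*Y + (12 - 10*Y)*E) + (627 + Y)/(E + Y) = (522*Y + E*(12 - 10*Y)) + (627 + Y)/(E + Y) = 522*Y + E*(12 - 10*Y) + (627 + Y)/(E + Y))
-173345 - H(-346, 592) = -173345 - (627 - 346 + 12*592² + 522*(-346)² - 10*592*(-346)² - 10*(-346)*592² + 534*592*(-346))/(592 - 346) = -173345 - (627 - 346 + 12*350464 + 522*119716 - 10*592*119716 - 10*(-346)*350464 - 109380288)/246 = -173345 - (627 - 346 + 4205568 + 62491752 - 708718720 + 1212605440 - 109380288)/246 = -173345 - 461204033/246 = -503846903/246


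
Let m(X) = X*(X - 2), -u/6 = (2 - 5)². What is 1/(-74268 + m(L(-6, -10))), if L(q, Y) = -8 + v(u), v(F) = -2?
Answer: -1/74148 ≈ -1.3487e-5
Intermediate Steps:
u = -54 (u = -6*(2 - 5)² = -6*(-3)² = -6*9 = -54)
L(q, Y) = -10 (L(q, Y) = -8 - 2 = -10)
m(X) = X*(-2 + X)
1/(-74268 + m(L(-6, -10))) = 1/(-74268 - 10*(-2 - 10)) = 1/(-74268 - 10*(-12)) = 1/(-74268 + 120) = 1/(-74148) = -1/74148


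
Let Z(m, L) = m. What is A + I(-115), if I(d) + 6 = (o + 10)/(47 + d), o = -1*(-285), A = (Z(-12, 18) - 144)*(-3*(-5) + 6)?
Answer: -223471/68 ≈ -3286.3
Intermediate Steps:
A = -3276 (A = (-12 - 144)*(-3*(-5) + 6) = -156*(15 + 6) = -156*21 = -3276)
o = 285
I(d) = -6 + 295/(47 + d) (I(d) = -6 + (285 + 10)/(47 + d) = -6 + 295/(47 + d))
A + I(-115) = -3276 + (13 - 6*(-115))/(47 - 115) = -3276 + (13 + 690)/(-68) = -3276 - 1/68*703 = -3276 - 703/68 = -223471/68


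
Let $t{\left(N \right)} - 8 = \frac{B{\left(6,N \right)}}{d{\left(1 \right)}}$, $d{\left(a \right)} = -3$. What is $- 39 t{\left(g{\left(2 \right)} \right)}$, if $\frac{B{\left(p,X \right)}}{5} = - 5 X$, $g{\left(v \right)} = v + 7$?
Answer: $-3237$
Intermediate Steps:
$g{\left(v \right)} = 7 + v$
$B{\left(p,X \right)} = - 25 X$ ($B{\left(p,X \right)} = 5 \left(- 5 X\right) = - 25 X$)
$t{\left(N \right)} = 8 + \frac{25 N}{3}$ ($t{\left(N \right)} = 8 + \frac{\left(-25\right) N}{-3} = 8 + - 25 N \left(- \frac{1}{3}\right) = 8 + \frac{25 N}{3}$)
$- 39 t{\left(g{\left(2 \right)} \right)} = - 39 \left(8 + \frac{25 \left(7 + 2\right)}{3}\right) = - 39 \left(8 + \frac{25}{3} \cdot 9\right) = - 39 \left(8 + 75\right) = \left(-39\right) 83 = -3237$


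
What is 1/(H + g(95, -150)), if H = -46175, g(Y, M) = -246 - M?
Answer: -1/46271 ≈ -2.1612e-5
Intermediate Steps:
1/(H + g(95, -150)) = 1/(-46175 + (-246 - 1*(-150))) = 1/(-46175 + (-246 + 150)) = 1/(-46175 - 96) = 1/(-46271) = -1/46271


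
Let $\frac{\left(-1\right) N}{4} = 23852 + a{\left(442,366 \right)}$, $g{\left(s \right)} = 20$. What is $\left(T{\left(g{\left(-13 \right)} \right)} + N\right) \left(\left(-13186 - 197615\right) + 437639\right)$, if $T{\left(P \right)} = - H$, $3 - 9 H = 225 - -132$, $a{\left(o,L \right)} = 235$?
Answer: $- \frac{65539395988}{3} \approx -2.1846 \cdot 10^{10}$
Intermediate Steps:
$H = - \frac{118}{3}$ ($H = \frac{1}{3} - \frac{225 - -132}{9} = \frac{1}{3} - \frac{225 + 132}{9} = \frac{1}{3} - \frac{119}{3} = - \frac{118}{3} \approx -39.333$)
$N = -96348$ ($N = - 4 \left(23852 + 235\right) = \left(-4\right) 24087 = -96348$)
$T{\left(P \right)} = \frac{118}{3}$ ($T{\left(P \right)} = \left(-1\right) \left(- \frac{118}{3}\right) = \frac{118}{3}$)
$\left(T{\left(g{\left(-13 \right)} \right)} + N\right) \left(\left(-13186 - 197615\right) + 437639\right) = \left(\frac{118}{3} - 96348\right) \left(\left(-13186 - 197615\right) + 437639\right) = - \frac{288926 \left(\left(-13186 - 197615\right) + 437639\right)}{3} = - \frac{288926 \left(-210801 + 437639\right)}{3} = \left(- \frac{288926}{3}\right) 226838 = - \frac{65539395988}{3}$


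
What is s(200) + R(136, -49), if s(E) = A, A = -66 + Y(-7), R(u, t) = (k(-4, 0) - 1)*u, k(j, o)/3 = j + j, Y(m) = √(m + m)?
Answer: -3466 + I*√14 ≈ -3466.0 + 3.7417*I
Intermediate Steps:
Y(m) = √2*√m (Y(m) = √(2*m) = √2*√m)
k(j, o) = 6*j (k(j, o) = 3*(j + j) = 3*(2*j) = 6*j)
R(u, t) = -25*u (R(u, t) = (6*(-4) - 1)*u = (-24 - 1)*u = -25*u)
A = -66 + I*√14 (A = -66 + √2*√(-7) = -66 + √2*(I*√7) = -66 + I*√14 ≈ -66.0 + 3.7417*I)
s(E) = -66 + I*√14
s(200) + R(136, -49) = (-66 + I*√14) - 25*136 = (-66 + I*√14) - 3400 = -3466 + I*√14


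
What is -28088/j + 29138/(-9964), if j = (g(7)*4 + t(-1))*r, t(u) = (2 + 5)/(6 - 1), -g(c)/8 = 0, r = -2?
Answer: 349734057/34874 ≈ 10029.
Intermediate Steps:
g(c) = 0 (g(c) = -8*0 = 0)
t(u) = 7/5
j = -14/5 (j = (0*4 + 7/5)*(-2) = (0 + 7/5)*(-2) = (7/5)*(-2) = -14/5 ≈ -2.8000)
-28088/j + 29138/(-9964) = -28088/(-14/5) + 29138/(-9964) = -28088*(-5/14) + 29138*(-1/9964) = 70220/7 - 14569/4982 = 349734057/34874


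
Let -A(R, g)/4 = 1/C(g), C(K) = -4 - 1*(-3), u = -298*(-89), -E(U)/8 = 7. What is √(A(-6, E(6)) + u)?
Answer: √26526 ≈ 162.87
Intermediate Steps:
E(U) = -56 (E(U) = -8*7 = -56)
u = 26522
C(K) = -1 (C(K) = -4 + 3 = -1)
A(R, g) = 4 (A(R, g) = -4/(-1) = -4*(-1) = 4)
√(A(-6, E(6)) + u) = √(4 + 26522) = √26526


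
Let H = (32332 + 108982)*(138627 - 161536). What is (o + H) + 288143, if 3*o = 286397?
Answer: -9710936452/3 ≈ -3.2370e+9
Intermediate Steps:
o = 286397/3 (o = (⅓)*286397 = 286397/3 ≈ 95466.)
H = -3237362426 (H = 141314*(-22909) = -3237362426)
(o + H) + 288143 = (286397/3 - 3237362426) + 288143 = -9711800881/3 + 288143 = -9710936452/3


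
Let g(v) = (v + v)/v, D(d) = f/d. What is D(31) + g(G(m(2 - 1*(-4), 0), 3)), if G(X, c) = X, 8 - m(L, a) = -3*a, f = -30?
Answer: 32/31 ≈ 1.0323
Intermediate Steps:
m(L, a) = 8 + 3*a (m(L, a) = 8 - (-3)*a = 8 + 3*a)
D(d) = -30/d
g(v) = 2 (g(v) = (2*v)/v = 2)
D(31) + g(G(m(2 - 1*(-4), 0), 3)) = -30/31 + 2 = 32/31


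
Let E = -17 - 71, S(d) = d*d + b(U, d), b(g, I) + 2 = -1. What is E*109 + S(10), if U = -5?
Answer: -9495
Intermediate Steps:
b(g, I) = -3 (b(g, I) = -2 - 1 = -3)
S(d) = -3 + d² (S(d) = d*d - 3 = d² - 3 = -3 + d²)
E = -88
E*109 + S(10) = -88*109 + (-3 + 10²) = -9592 + (-3 + 100) = -9592 + 97 = -9495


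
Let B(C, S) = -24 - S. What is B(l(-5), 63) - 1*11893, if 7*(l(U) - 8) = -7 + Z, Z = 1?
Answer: -11980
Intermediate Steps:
l(U) = 50/7 (l(U) = 8 + (-7 + 1)/7 = 8 + (⅐)*(-6) = 8 - 6/7 = 50/7)
B(l(-5), 63) - 1*11893 = (-24 - 1*63) - 1*11893 = (-24 - 63) - 11893 = -87 - 11893 = -11980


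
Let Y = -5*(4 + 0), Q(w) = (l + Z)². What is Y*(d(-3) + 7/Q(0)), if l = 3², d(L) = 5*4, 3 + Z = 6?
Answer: -14435/36 ≈ -400.97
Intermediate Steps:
Z = 3 (Z = -3 + 6 = 3)
d(L) = 20
l = 9
Q(w) = 144 (Q(w) = (9 + 3)² = 12² = 144)
Y = -20 (Y = -5*4 = -20)
Y*(d(-3) + 7/Q(0)) = -20*(20 + 7/144) = -20*2887/144 = -14435/36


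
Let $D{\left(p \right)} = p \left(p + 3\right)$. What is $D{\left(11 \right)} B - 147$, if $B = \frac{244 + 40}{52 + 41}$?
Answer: $\frac{30065}{93} \approx 323.28$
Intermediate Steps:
$D{\left(p \right)} = p \left(3 + p\right)$
$B = \frac{284}{93} \approx 3.0538$
$D{\left(11 \right)} B - 147 = 11 \left(3 + 11\right) \frac{284}{93} - 147 = 11 \cdot 14 \cdot \frac{284}{93} - 147 = 154 \cdot \frac{284}{93} - 147 = \frac{43736}{93} - 147 = \frac{30065}{93}$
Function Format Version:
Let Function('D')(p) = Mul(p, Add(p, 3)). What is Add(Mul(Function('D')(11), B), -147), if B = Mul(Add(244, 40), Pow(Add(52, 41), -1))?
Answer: Rational(30065, 93) ≈ 323.28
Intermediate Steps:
Function('D')(p) = Mul(p, Add(3, p))
B = Rational(284, 93) (B = Mul(284, Pow(93, -1)) = Mul(284, Rational(1, 93)) = Rational(284, 93) ≈ 3.0538)
Add(Mul(Function('D')(11), B), -147) = Add(Mul(Mul(11, Add(3, 11)), Rational(284, 93)), -147) = Add(Mul(Mul(11, 14), Rational(284, 93)), -147) = Add(Mul(154, Rational(284, 93)), -147) = Add(Rational(43736, 93), -147) = Rational(30065, 93)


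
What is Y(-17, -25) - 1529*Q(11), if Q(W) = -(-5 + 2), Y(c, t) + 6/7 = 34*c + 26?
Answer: -35979/7 ≈ -5139.9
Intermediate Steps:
Y(c, t) = 176/7 + 34*c (Y(c, t) = -6/7 + (34*c + 26) = -6/7 + (26 + 34*c) = 176/7 + 34*c)
Q(W) = 3 (Q(W) = -1*(-3) = 3)
Y(-17, -25) - 1529*Q(11) = (176/7 + 34*(-17)) - 1529*3 = (176/7 - 578) - 4587 = -3870/7 - 4587 = -35979/7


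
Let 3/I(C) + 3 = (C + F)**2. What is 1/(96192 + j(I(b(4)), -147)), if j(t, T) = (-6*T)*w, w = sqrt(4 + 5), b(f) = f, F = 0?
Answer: 1/98838 ≈ 1.0118e-5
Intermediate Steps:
I(C) = 3/(-3 + C**2) (I(C) = 3/(-3 + (C + 0)**2) = 3/(-3 + C**2))
w = 3 (w = sqrt(9) = 3)
j(t, T) = -18*T (j(t, T) = -6*T*3 = -18*T)
1/(96192 + j(I(b(4)), -147)) = 1/(96192 - 18*(-147)) = 1/(96192 + 2646) = 1/98838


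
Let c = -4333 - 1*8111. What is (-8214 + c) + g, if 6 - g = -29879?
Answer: 9227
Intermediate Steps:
g = 29885 (g = 6 - 1*(-29879) = 6 + 29879 = 29885)
c = -12444 (c = -4333 - 8111 = -12444)
(-8214 + c) + g = (-8214 - 12444) + 29885 = -20658 + 29885 = 9227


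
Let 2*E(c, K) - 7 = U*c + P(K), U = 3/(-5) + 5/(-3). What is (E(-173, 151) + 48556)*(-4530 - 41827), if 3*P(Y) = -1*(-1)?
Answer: -33902542952/15 ≈ -2.2602e+9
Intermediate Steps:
P(Y) = ⅓ (P(Y) = (-1*(-1))/3 = (⅓)*1 = ⅓)
U = -34/15 (U = 3*(-⅕) + 5*(-⅓) = -⅗ - 5/3 = -34/15 ≈ -2.2667)
E(c, K) = 11/3 - 17*c/15 (E(c, K) = 7/2 + (-34*c/15 + ⅓)/2 = 7/2 + (⅓ - 34*c/15)/2 = 7/2 + (⅙ - 17*c/15) = 11/3 - 17*c/15)
(E(-173, 151) + 48556)*(-4530 - 41827) = ((11/3 - 17/15*(-173)) + 48556)*(-4530 - 41827) = ((11/3 + 2941/15) + 48556)*(-46357) = (2996/15 + 48556)*(-46357) = (731336/15)*(-46357) = -33902542952/15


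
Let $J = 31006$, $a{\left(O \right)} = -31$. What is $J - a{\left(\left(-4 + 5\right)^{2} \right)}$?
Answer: $31037$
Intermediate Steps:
$J - a{\left(\left(-4 + 5\right)^{2} \right)} = 31006 - -31 = 31006 + 31 = 31037$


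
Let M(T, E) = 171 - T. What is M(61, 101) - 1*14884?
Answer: -14774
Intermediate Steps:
M(61, 101) - 1*14884 = (171 - 1*61) - 1*14884 = (171 - 61) - 14884 = 110 - 14884 = -14774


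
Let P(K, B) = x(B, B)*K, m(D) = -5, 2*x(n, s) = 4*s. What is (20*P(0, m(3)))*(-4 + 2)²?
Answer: 0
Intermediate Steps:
x(n, s) = 2*s (x(n, s) = (4*s)/2 = 2*s)
P(K, B) = 2*B*K (P(K, B) = (2*B)*K = 2*B*K)
(20*P(0, m(3)))*(-4 + 2)² = (20*(2*(-5)*0))*(-4 + 2)² = (20*0)*(-2)² = 0*4 = 0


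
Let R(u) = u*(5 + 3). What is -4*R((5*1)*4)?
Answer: -640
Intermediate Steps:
R(u) = 8*u (R(u) = u*8 = 8*u)
-4*R((5*1)*4) = -32*(5*1)*4 = -32*5*4 = -32*20 = -4*160 = -640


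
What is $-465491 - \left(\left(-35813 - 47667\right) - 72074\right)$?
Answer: $-309937$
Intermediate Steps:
$-465491 - \left(\left(-35813 - 47667\right) - 72074\right) = -465491 - \left(-83480 - 72074\right) = -465491 - -155554 = -465491 + 155554 = -309937$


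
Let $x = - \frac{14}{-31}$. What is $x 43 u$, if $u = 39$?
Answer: $\frac{23478}{31} \approx 757.35$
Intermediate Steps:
$x = \frac{14}{31}$ ($x = \left(-14\right) \left(- \frac{1}{31}\right) = \frac{14}{31} \approx 0.45161$)
$x 43 u = \frac{14}{31} \cdot 43 \cdot 39 = \frac{602}{31} \cdot 39 = \frac{23478}{31}$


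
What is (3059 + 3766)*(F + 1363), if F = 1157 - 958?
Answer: 10660650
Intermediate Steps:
F = 199
(3059 + 3766)*(F + 1363) = (3059 + 3766)*(199 + 1363) = 6825*1562 = 10660650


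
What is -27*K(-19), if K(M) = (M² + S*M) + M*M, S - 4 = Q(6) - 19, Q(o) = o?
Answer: -24111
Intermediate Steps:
S = -9 (S = 4 + (6 - 19) = 4 - 13 = -9)
K(M) = -9*M + 2*M² (K(M) = (M² - 9*M) + M*M = (M² - 9*M) + M² = -9*M + 2*M²)
-27*K(-19) = -(-513)*(-9 + 2*(-19)) = -(-513)*(-9 - 38) = -(-513)*(-47) = -27*893 = -24111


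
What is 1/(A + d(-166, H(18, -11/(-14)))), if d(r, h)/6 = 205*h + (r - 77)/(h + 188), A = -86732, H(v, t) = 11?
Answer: -199/14568656 ≈ -1.3659e-5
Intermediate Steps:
d(r, h) = 1230*h + 6*(-77 + r)/(188 + h) (d(r, h) = 6*(205*h + (r - 77)/(h + 188)) = 6*(205*h + (-77 + r)/(188 + h)) = 1230*h + 6*(-77 + r)/(188 + h))
1/(A + d(-166, H(18, -11/(-14)))) = 1/(-86732 + 6*(-77 - 166 + 205*11² + 38540*11)/(188 + 11)) = 1/(-86732 + 6*(-77 - 166 + 205*121 + 423940)/199) = 1/(-86732 + 6*(1/199)*(-77 - 166 + 24805 + 423940)) = 1/(-86732 + 6*(1/199)*448502) = 1/(-86732 + 2691012/199) = 1/(-14568656/199) = -199/14568656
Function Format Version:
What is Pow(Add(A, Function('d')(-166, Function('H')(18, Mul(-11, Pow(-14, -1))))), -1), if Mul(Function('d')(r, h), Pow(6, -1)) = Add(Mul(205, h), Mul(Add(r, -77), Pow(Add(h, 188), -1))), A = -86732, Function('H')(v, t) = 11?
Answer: Rational(-199, 14568656) ≈ -1.3659e-5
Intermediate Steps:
Function('d')(r, h) = Add(Mul(1230, h), Mul(6, Pow(Add(188, h), -1), Add(-77, r))) (Function('d')(r, h) = Mul(6, Add(Mul(205, h), Mul(Add(r, -77), Pow(Add(h, 188), -1)))) = Mul(6, Add(Mul(205, h), Mul(Add(-77, r), Pow(Add(188, h), -1)))) = Mul(6, Add(Mul(205, h), Mul(Pow(Add(188, h), -1), Add(-77, r)))) = Add(Mul(1230, h), Mul(6, Pow(Add(188, h), -1), Add(-77, r))))
Pow(Add(A, Function('d')(-166, Function('H')(18, Mul(-11, Pow(-14, -1))))), -1) = Pow(Add(-86732, Mul(6, Pow(Add(188, 11), -1), Add(-77, -166, Mul(205, Pow(11, 2)), Mul(38540, 11)))), -1) = Pow(Add(-86732, Mul(6, Pow(199, -1), Add(-77, -166, Mul(205, 121), 423940))), -1) = Pow(Add(-86732, Mul(6, Rational(1, 199), Add(-77, -166, 24805, 423940))), -1) = Pow(Add(-86732, Mul(6, Rational(1, 199), 448502)), -1) = Pow(Add(-86732, Rational(2691012, 199)), -1) = Pow(Rational(-14568656, 199), -1) = Rational(-199, 14568656)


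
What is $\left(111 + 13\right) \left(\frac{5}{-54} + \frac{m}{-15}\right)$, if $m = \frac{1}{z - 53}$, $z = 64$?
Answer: $- \frac{18166}{1485} \approx -12.233$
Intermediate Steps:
$m = \frac{1}{11}$ ($m = \frac{1}{64 - 53} = \frac{1}{11} \approx 0.090909$)
$\left(111 + 13\right) \left(\frac{5}{-54} + \frac{m}{-15}\right) = \left(111 + 13\right) \left(\frac{5}{-54} + \frac{1}{11 \left(-15\right)}\right) = 124 \left(5 \left(- \frac{1}{54}\right) + \frac{1}{11} \left(- \frac{1}{15}\right)\right) = 124 \left(- \frac{5}{54} - \frac{1}{165}\right) = 124 \left(- \frac{293}{2970}\right) = - \frac{18166}{1485}$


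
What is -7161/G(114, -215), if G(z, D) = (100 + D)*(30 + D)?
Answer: -7161/21275 ≈ -0.33659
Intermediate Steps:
G(z, D) = (30 + D)*(100 + D)
-7161/G(114, -215) = -7161/(3000 + (-215)² + 130*(-215)) = -7161/(3000 + 46225 - 27950) = -7161/21275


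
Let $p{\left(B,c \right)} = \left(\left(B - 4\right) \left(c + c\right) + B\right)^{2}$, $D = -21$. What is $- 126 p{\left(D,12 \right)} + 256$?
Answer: $-48590510$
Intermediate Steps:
$p{\left(B,c \right)} = \left(B + 2 c \left(-4 + B\right)\right)^{2}$ ($p{\left(B,c \right)} = \left(\left(-4 + B\right) 2 c + B\right)^{2} = \left(2 c \left(-4 + B\right) + B\right)^{2} = \left(B + 2 c \left(-4 + B\right)\right)^{2}$)
$- 126 p{\left(D,12 \right)} + 256 = - 126 \left(-21 - 96 + 2 \left(-21\right) 12\right)^{2} + 256 = - 126 \left(-21 - 96 - 504\right)^{2} + 256 = - 126 \left(-621\right)^{2} + 256 = \left(-126\right) 385641 + 256 = -48590766 + 256 = -48590510$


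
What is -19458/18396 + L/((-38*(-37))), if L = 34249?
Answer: 8370648/359233 ≈ 23.301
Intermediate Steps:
-19458/18396 + L/((-38*(-37))) = -19458/18396 + 34249/((-38*(-37))) = -19458*1/18396 + 34249/1406 = -1081/1022 + 34249*(1/1406) = -1081/1022 + 34249/1406 = 8370648/359233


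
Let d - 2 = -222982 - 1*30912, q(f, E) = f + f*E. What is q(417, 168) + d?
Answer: -183419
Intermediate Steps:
q(f, E) = f + E*f
d = -253892 (d = 2 + (-222982 - 1*30912) = 2 + (-222982 - 30912) = 2 - 253894 = -253892)
q(417, 168) + d = 417*(1 + 168) - 253892 = 417*169 - 253892 = 70473 - 253892 = -183419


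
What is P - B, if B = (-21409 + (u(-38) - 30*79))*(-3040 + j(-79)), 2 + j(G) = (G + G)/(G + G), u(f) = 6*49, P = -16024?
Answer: -71433909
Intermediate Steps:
u(f) = 294
j(G) = -1 (j(G) = -2 + (G + G)/(G + G) = -2 + (2*G)/((2*G)) = -2 + (2*G)*(1/(2*G)) = -2 + 1 = -1)
B = 71417885 (B = (-21409 + (294 - 30*79))*(-3040 - 1) = (-21409 + (294 - 1*2370))*(-3041) = (-21409 + (294 - 2370))*(-3041) = (-21409 - 2076)*(-3041) = -23485*(-3041) = 71417885)
P - B = -16024 - 1*71417885 = -16024 - 71417885 = -71433909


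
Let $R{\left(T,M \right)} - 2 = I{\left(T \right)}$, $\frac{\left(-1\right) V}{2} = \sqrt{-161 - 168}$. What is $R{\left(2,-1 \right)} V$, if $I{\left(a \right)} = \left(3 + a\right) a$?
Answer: $- 24 i \sqrt{329} \approx - 435.32 i$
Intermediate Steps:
$V = - 2 i \sqrt{329}$ ($V = - 2 \sqrt{-161 - 168} = - 2 \sqrt{-329} = - 2 i \sqrt{329} \approx - 36.277 i$)
$I{\left(a \right)} = a \left(3 + a\right)$
$R{\left(T,M \right)} = 2 + T \left(3 + T\right)$
$R{\left(2,-1 \right)} V = \left(2 + 2 \left(3 + 2\right)\right) \left(- 2 i \sqrt{329}\right) = \left(2 + 2 \cdot 5\right) \left(- 2 i \sqrt{329}\right) = \left(2 + 10\right) \left(- 2 i \sqrt{329}\right) = 12 \left(- 2 i \sqrt{329}\right) = - 24 i \sqrt{329}$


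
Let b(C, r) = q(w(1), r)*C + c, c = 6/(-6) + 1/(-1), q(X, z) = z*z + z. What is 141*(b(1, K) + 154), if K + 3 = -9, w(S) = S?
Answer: 40044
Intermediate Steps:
K = -12 (K = -3 - 9 = -12)
q(X, z) = z + z**2 (q(X, z) = z**2 + z = z + z**2)
c = -2 (c = 6*(-1/6) + 1*(-1) = -1 - 1 = -2)
b(C, r) = -2 + C*r*(1 + r) (b(C, r) = (r*(1 + r))*C - 2 = C*r*(1 + r) - 2 = -2 + C*r*(1 + r))
141*(b(1, K) + 154) = 141*((-2 + 1*(-12)*(1 - 12)) + 154) = 141*((-2 + 1*(-12)*(-11)) + 154) = 141*((-2 + 132) + 154) = 141*(130 + 154) = 141*284 = 40044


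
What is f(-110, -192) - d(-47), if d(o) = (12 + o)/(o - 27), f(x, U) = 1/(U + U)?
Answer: -6757/14208 ≈ -0.47558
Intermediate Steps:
f(x, U) = 1/(2*U)
d(o) = (12 + o)/(-27 + o)
f(-110, -192) - d(-47) = (½)/(-192) - (12 - 47)/(-27 - 47) = (½)*(-1/192) - (-35)/(-74) = -1/384 - (-1)*(-35)/74 = -1/384 - 1*35/74 = -1/384 - 35/74 = -6757/14208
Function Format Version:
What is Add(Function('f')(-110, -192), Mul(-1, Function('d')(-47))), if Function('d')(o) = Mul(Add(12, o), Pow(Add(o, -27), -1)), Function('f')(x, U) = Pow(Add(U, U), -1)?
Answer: Rational(-6757, 14208) ≈ -0.47558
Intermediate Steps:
Function('f')(x, U) = Mul(Rational(1, 2), Pow(U, -1)) (Function('f')(x, U) = Pow(Mul(2, U), -1) = Mul(Rational(1, 2), Pow(U, -1)))
Function('d')(o) = Mul(Pow(Add(-27, o), -1), Add(12, o)) (Function('d')(o) = Mul(Add(12, o), Pow(Add(-27, o), -1)) = Mul(Pow(Add(-27, o), -1), Add(12, o)))
Add(Function('f')(-110, -192), Mul(-1, Function('d')(-47))) = Add(Mul(Rational(1, 2), Pow(-192, -1)), Mul(-1, Mul(Pow(Add(-27, -47), -1), Add(12, -47)))) = Add(Mul(Rational(1, 2), Rational(-1, 192)), Mul(-1, Mul(Pow(-74, -1), -35))) = Add(Rational(-1, 384), Mul(-1, Mul(Rational(-1, 74), -35))) = Add(Rational(-1, 384), Mul(-1, Rational(35, 74))) = Add(Rational(-1, 384), Rational(-35, 74)) = Rational(-6757, 14208)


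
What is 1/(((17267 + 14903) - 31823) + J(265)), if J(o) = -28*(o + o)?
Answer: -1/14493 ≈ -6.8999e-5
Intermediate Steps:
J(o) = -56*o
1/(((17267 + 14903) - 31823) + J(265)) = 1/(((17267 + 14903) - 31823) - 56*265) = 1/((32170 - 31823) - 14840) = 1/(347 - 14840) = 1/(-14493) = -1/14493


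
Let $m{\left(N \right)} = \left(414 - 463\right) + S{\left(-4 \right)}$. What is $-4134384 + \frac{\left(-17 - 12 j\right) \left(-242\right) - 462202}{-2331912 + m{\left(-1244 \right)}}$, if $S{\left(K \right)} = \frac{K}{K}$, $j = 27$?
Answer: $- \frac{80343481108}{19433} \approx -4.1344 \cdot 10^{6}$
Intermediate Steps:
$S{\left(K \right)} = 1$
$m{\left(N \right)} = -48$ ($m{\left(N \right)} = \left(414 - 463\right) + 1 = -49 + 1 = -48$)
$-4134384 + \frac{\left(-17 - 12 j\right) \left(-242\right) - 462202}{-2331912 + m{\left(-1244 \right)}} = -4134384 + \frac{\left(-17 - 324\right) \left(-242\right) - 462202}{-2331912 - 48} = -4134384 + \frac{\left(-17 - 324\right) \left(-242\right) - 462202}{-2331960} = -4134384 + \left(\left(-341\right) \left(-242\right) - 462202\right) \left(- \frac{1}{2331960}\right) = -4134384 + \left(82522 - 462202\right) \left(- \frac{1}{2331960}\right) = -4134384 - - \frac{3164}{19433} = -4134384 + \frac{3164}{19433} = - \frac{80343481108}{19433}$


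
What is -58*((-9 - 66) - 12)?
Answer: 5046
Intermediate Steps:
-58*((-9 - 66) - 12) = -58*(-75 - 12) = -58*(-87) = 5046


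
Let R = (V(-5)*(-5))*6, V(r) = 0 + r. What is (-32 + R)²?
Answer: 13924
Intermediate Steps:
V(r) = r
R = 150 (R = -5*(-5)*6 = 25*6 = 150)
(-32 + R)² = (-32 + 150)² = 118² = 13924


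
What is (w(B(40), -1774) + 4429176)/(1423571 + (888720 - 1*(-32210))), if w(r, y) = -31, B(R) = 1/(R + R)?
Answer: 4429145/2344501 ≈ 1.8892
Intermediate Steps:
B(R) = 1/(2*R)
(w(B(40), -1774) + 4429176)/(1423571 + (888720 - 1*(-32210))) = (-31 + 4429176)/(1423571 + (888720 - 1*(-32210))) = 4429145/(1423571 + (888720 + 32210)) = 4429145/(1423571 + 920930) = 4429145/2344501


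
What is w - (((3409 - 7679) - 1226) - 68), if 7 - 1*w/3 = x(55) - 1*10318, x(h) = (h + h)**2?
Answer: 239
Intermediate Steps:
x(h) = 4*h**2 (x(h) = (2*h)**2 = 4*h**2)
w = -5325 (w = 21 - 3*(4*55**2 - 1*10318) = 21 - 3*(4*3025 - 10318) = 21 - 3*(12100 - 10318) = 21 - 3*1782 = 21 - 5346 = -5325)
w - (((3409 - 7679) - 1226) - 68) = -5325 - (((3409 - 7679) - 1226) - 68) = -5325 - ((-4270 - 1226) - 68) = -5325 - (-5496 - 68) = -5325 - 1*(-5564) = -5325 + 5564 = 239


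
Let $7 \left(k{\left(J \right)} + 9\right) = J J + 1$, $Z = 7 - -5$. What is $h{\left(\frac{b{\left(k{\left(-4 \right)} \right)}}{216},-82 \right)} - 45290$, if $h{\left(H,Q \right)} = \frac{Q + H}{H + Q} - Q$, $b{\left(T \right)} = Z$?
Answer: $-45207$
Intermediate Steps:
$Z = 12$ ($Z = 7 + 5 = 12$)
$k{\left(J \right)} = - \frac{62}{7} + \frac{J^{2}}{7}$ ($k{\left(J \right)} = -9 + \frac{J J + 1}{7} = -9 + \frac{J^{2} + 1}{7} = -9 + \frac{1 + J^{2}}{7} = -9 + \left(\frac{1}{7} + \frac{J^{2}}{7}\right) = - \frac{62}{7} + \frac{J^{2}}{7}$)
$b{\left(T \right)} = 12$
$h{\left(H,Q \right)} = 1 - Q$ ($h{\left(H,Q \right)} = \frac{H + Q}{H + Q} - Q = 1 - Q$)
$h{\left(\frac{b{\left(k{\left(-4 \right)} \right)}}{216},-82 \right)} - 45290 = \left(1 - -82\right) - 45290 = \left(1 + 82\right) - 45290 = 83 - 45290 = -45207$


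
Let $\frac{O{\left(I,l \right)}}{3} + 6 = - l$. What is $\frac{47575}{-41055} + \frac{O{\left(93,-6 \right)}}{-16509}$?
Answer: $- \frac{9515}{8211} \approx -1.1588$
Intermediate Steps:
$O{\left(I,l \right)} = -18 - 3 l$ ($O{\left(I,l \right)} = -18 + 3 \left(- l\right) = -18 - 3 l$)
$\frac{47575}{-41055} + \frac{O{\left(93,-6 \right)}}{-16509} = \frac{47575}{-41055} + \frac{-18 - -18}{-16509} = 47575 \left(- \frac{1}{41055}\right) + \left(-18 + 18\right) \left(- \frac{1}{16509}\right) = - \frac{9515}{8211} + 0 \left(- \frac{1}{16509}\right) = - \frac{9515}{8211} + 0 = - \frac{9515}{8211}$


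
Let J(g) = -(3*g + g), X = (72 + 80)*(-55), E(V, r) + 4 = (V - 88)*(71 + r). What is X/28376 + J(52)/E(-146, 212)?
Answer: -34234197/117451811 ≈ -0.29147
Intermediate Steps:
E(V, r) = -4 + (-88 + V)*(71 + r) (E(V, r) = -4 + (V - 88)*(71 + r) = -4 + (-88 + V)*(71 + r))
X = -8360 (X = 152*(-55) = -8360)
J(g) = -4*g
X/28376 + J(52)/E(-146, 212) = -8360/28376 + (-4*52)/(-6252 - 88*212 + 71*(-146) - 146*212) = -8360*1/28376 - 208/(-6252 - 18656 - 10366 - 30952) = -1045/3547 - 208/(-66226) = -1045/3547 - 208*(-1/66226) = -1045/3547 + 104/33113 = -34234197/117451811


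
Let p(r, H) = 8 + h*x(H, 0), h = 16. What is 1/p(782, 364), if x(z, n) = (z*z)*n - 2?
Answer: -1/24 ≈ -0.041667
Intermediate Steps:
x(z, n) = -2 + n*z² (x(z, n) = z²*n - 2 = n*z² - 2 = -2 + n*z²)
p(r, H) = -24 (p(r, H) = 8 + 16*(-2 + 0*H²) = 8 + 16*(-2 + 0) = 8 + 16*(-2) = 8 - 32 = -24)
1/p(782, 364) = 1/(-24) = -1/24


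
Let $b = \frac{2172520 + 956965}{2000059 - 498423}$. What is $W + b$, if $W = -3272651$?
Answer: $- \frac{4914327427551}{1501636} \approx -3.2726 \cdot 10^{6}$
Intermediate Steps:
$b = \frac{3129485}{1501636} \approx 2.084$
$W + b = -3272651 + \frac{3129485}{1501636} = - \frac{4914327427551}{1501636}$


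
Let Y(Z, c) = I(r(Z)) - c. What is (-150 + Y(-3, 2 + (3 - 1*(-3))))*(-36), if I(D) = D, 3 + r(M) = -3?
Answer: 5904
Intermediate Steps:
r(M) = -6 (r(M) = -3 - 3 = -6)
Y(Z, c) = -6 - c
(-150 + Y(-3, 2 + (3 - 1*(-3))))*(-36) = (-150 + (-6 - (2 + (3 - 1*(-3)))))*(-36) = (-150 + (-6 - (2 + (3 + 3))))*(-36) = (-150 + (-6 - (2 + 6)))*(-36) = (-150 + (-6 - 1*8))*(-36) = (-150 + (-6 - 8))*(-36) = (-150 - 14)*(-36) = -164*(-36) = 5904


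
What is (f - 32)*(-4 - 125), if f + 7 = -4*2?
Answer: 6063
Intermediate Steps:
f = -15 (f = -7 - 4*2 = -7 - 8 = -15)
(f - 32)*(-4 - 125) = (-15 - 32)*(-4 - 125) = -47*(-129) = 6063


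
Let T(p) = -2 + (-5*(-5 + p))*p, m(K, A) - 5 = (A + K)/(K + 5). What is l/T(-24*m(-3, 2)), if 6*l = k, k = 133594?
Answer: -66797/183066 ≈ -0.36488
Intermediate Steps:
m(K, A) = 5 + (A + K)/(5 + K) (m(K, A) = 5 + (A + K)/(K + 5) = 5 + (A + K)/(5 + K))
T(p) = -2 + p*(25 - 5*p) (T(p) = -2 + (25 - 5*p)*p = -2 + p*(25 - 5*p))
l = 66797/3 (l = (1/6)*133594 = 66797/3 ≈ 22266.)
l/T(-24*m(-3, 2)) = 66797/(3*(-2 - 5*576*(25 + 2 + 6*(-3))**2/(5 - 3)**2 + 25*(-24*(25 + 2 + 6*(-3))/(5 - 3)))) = 66797/(3*(-2 - 5*144*(25 + 2 - 18)**2 + 25*(-24*(25 + 2 - 18)/2))) = 66797/(3*(-2 - 5*(-12*9)**2 + 25*(-12*9))) = 66797/(3*(-2 - 5*(-24*9/2)**2 + 25*(-24*9/2))) = 66797/(3*(-2 - 5*(-108)**2 + 25*(-108))) = 66797/(3*(-2 - 5*11664 - 2700)) = 66797/(3*(-2 - 58320 - 2700)) = (66797/3)/(-61022) = (66797/3)*(-1/61022) = -66797/183066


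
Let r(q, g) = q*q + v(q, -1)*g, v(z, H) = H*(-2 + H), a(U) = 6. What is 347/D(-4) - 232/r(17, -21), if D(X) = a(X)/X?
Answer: -78770/339 ≈ -232.36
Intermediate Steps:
D(X) = 6/X
r(q, g) = q² + 3*g (r(q, g) = q*q + (-(-2 - 1))*g = q² + (-1*(-3))*g = q² + 3*g)
347/D(-4) - 232/r(17, -21) = 347/((6/(-4))) - 232/(17² + 3*(-21)) = 347/((6*(-¼))) - 232/(289 - 63) = 347/(-3/2) - 232/226 = 347*(-⅔) - 232*1/226 = -694/3 - 116/113 = -78770/339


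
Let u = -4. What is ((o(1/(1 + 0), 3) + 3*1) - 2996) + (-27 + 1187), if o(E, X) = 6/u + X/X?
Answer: -3667/2 ≈ -1833.5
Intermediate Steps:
o(E, X) = -½ (o(E, X) = 6/(-4) + X/X = 6*(-¼) + 1 = -3/2 + 1 = -½)
((o(1/(1 + 0), 3) + 3*1) - 2996) + (-27 + 1187) = ((-½ + 3*1) - 2996) + (-27 + 1187) = ((-½ + 3) - 2996) + 1160 = (5/2 - 2996) + 1160 = -5987/2 + 1160 = -3667/2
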